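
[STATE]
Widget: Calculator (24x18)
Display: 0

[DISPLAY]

                       0
┌───┬───┬───┬───┐       
│ 7 │ 8 │ 9 │ ÷ │       
├───┼───┼───┼───┤       
│ 4 │ 5 │ 6 │ × │       
├───┼───┼───┼───┤       
│ 1 │ 2 │ 3 │ - │       
├───┼───┼───┼───┤       
│ 0 │ . │ = │ + │       
├───┼───┼───┼───┤       
│ C │ MC│ MR│ M+│       
└───┴───┴───┴───┘       
                        
                        
                        
                        
                        
                        


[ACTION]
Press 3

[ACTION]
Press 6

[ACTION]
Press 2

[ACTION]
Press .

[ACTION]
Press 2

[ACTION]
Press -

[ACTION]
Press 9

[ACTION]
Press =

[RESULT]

                   353.2
┌───┬───┬───┬───┐       
│ 7 │ 8 │ 9 │ ÷ │       
├───┼───┼───┼───┤       
│ 4 │ 5 │ 6 │ × │       
├───┼───┼───┼───┤       
│ 1 │ 2 │ 3 │ - │       
├───┼───┼───┼───┤       
│ 0 │ . │ = │ + │       
├───┼───┼───┼───┤       
│ C │ MC│ MR│ M+│       
└───┴───┴───┴───┘       
                        
                        
                        
                        
                        
                        


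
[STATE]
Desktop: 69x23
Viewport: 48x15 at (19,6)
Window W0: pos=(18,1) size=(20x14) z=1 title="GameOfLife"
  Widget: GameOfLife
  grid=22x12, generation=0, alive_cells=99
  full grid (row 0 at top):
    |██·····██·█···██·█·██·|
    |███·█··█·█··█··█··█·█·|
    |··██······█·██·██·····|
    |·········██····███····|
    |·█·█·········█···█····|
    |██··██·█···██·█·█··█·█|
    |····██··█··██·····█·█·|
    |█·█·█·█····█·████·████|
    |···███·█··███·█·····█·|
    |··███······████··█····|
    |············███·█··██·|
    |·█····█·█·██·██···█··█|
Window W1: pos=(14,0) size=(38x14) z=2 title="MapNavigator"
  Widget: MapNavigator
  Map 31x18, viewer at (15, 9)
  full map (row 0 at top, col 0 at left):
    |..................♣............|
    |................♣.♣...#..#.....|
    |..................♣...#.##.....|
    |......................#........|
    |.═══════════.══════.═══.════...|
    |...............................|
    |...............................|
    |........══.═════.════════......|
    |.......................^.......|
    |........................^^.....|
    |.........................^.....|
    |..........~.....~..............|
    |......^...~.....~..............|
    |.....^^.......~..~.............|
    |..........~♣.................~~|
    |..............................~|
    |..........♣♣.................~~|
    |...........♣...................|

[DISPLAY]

.......══.═════.════════......  ┃               
......................^.......  ┃               
..............@........^^.....  ┃               
........................^.....  ┃               
.........~.....~..............  ┃               
.....^...~.....~..............  ┃               
....^^.......~..~.............  ┃               
━━━━━━━━━━━━━━━━━━━━━━━━━━━━━━━━┛               
━━━━━━━━━━━━━━━━━━┛                             
                                                
                                                
                                                
                                                
                                                
                                                


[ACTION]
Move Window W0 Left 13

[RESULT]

.......══.═════.════════......  ┃               
......................^.......  ┃               
..............@........^^.....  ┃               
........................^.....  ┃               
.........~.....~..............  ┃               
.....^...~.....~..............  ┃               
....^^.......~..~.............  ┃               
━━━━━━━━━━━━━━━━━━━━━━━━━━━━━━━━┛               
━━━━━┛                                          
                                                
                                                
                                                
                                                
                                                
                                                


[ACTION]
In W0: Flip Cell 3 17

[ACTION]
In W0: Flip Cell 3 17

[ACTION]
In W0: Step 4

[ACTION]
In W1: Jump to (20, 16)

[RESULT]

....~♣.................~~       ┃               
........................~       ┃               
....♣♣........@........~~       ┃               
.....♣...................       ┃               
                                ┃               
                                ┃               
                                ┃               
━━━━━━━━━━━━━━━━━━━━━━━━━━━━━━━━┛               
━━━━━┛                                          
                                                
                                                
                                                
                                                
                                                
                                                


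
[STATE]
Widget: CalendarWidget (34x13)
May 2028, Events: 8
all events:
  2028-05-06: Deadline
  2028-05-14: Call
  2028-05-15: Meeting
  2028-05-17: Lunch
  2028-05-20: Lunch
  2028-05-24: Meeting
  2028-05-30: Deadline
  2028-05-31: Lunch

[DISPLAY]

             May 2028             
Mo Tu We Th Fr Sa Su              
 1  2  3  4  5  6*  7             
 8  9 10 11 12 13 14*             
15* 16 17* 18 19 20* 21           
22 23 24* 25 26 27 28             
29 30* 31*                        
                                  
                                  
                                  
                                  
                                  
                                  


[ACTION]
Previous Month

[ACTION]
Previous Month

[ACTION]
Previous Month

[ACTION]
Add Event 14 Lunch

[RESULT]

          February 2028           
Mo Tu We Th Fr Sa Su              
    1  2  3  4  5  6              
 7  8  9 10 11 12 13              
14* 15 16 17 18 19 20             
21 22 23 24 25 26 27              
28 29                             
                                  
                                  
                                  
                                  
                                  
                                  


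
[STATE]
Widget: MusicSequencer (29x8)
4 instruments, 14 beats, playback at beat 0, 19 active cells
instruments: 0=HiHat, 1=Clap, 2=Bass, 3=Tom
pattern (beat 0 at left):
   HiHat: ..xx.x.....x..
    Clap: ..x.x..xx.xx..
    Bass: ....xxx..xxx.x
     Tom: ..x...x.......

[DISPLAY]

      ▼1234567890123         
 HiHat··██·█·····█··         
  Clap··█·█··██·██··         
  Bass····███··███·█         
   Tom··█···█·······         
                             
                             
                             


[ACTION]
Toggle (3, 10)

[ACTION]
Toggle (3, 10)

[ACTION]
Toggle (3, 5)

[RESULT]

      ▼1234567890123         
 HiHat··██·█·····█··         
  Clap··█·█··██·██··         
  Bass····███··███·█         
   Tom··█··██·······         
                             
                             
                             


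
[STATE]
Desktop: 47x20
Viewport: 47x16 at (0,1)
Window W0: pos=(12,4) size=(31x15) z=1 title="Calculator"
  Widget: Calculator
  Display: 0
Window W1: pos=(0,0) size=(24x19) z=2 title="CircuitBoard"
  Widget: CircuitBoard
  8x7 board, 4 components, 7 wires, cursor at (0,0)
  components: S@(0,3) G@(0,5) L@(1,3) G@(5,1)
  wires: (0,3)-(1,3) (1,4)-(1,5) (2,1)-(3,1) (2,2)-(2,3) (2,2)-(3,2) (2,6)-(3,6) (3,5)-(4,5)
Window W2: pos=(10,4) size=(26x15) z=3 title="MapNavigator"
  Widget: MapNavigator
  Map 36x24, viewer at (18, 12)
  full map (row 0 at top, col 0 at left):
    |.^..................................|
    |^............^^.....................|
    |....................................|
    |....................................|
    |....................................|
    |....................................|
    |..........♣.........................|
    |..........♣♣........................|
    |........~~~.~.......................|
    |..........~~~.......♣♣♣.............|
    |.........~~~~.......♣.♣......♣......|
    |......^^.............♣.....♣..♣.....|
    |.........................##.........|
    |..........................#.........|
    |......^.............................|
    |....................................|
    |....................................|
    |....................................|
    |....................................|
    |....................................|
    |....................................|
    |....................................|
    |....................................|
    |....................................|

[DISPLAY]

┃ CircuitBoard         ┃                       
┠──────────────────────┨                       
┃   0 1 2 3 4 5 6 7    ┃                       
┃0  [.]   ┏━━━━━━━━━━━━━━━━━━━━━━━━┓━━━━━━┓    
┃         ┃ MapNavigator           ┃      ┃    
┃1        ┠────────────────────────┨──────┨    
┃         ┃....♣♣..................┃     0┃    
┃2       ·┃..~~~.~.................┃      ┃    
┃        │┃....~~~.......♣♣♣.......┃      ┃    
┃3       ·┃...~~~~.......♣.♣......♣┃      ┃    
┃         ┃^^.............♣.....♣..┃      ┃    
┃4        ┃............@......##...┃      ┃    
┃         ┃....................#...┃      ┃    
┃5       G┃^.......................┃      ┃    
┃         ┃........................┃      ┃    
┃6        ┃........................┃      ┃    


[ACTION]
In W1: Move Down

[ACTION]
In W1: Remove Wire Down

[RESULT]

┃ CircuitBoard         ┃                       
┠──────────────────────┨                       
┃   0 1 2 3 4 5 6 7    ┃                       
┃0        ┏━━━━━━━━━━━━━━━━━━━━━━━━┓━━━━━━┓    
┃         ┃ MapNavigator           ┃      ┃    
┃1  [.]   ┠────────────────────────┨──────┨    
┃         ┃....♣♣..................┃     0┃    
┃2       ·┃..~~~.~.................┃      ┃    
┃        │┃....~~~.......♣♣♣.......┃      ┃    
┃3       ·┃...~~~~.......♣.♣......♣┃      ┃    
┃         ┃^^.............♣.....♣..┃      ┃    
┃4        ┃............@......##...┃      ┃    
┃         ┃....................#...┃      ┃    
┃5       G┃^.......................┃      ┃    
┃         ┃........................┃      ┃    
┃6        ┃........................┃      ┃    


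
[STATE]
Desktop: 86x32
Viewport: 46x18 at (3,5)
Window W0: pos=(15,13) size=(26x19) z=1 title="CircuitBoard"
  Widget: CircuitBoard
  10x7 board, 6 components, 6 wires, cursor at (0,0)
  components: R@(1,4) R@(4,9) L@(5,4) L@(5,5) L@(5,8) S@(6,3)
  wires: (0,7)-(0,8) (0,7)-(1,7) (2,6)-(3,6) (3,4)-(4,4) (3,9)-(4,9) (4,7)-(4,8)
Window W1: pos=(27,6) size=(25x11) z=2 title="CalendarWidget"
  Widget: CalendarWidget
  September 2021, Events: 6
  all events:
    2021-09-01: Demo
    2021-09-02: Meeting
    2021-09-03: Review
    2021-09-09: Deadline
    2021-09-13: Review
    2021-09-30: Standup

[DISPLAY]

                                              
                        ┏━━━━━━━━━━━━━━━━━━━━━
                        ┃ CalendarWidget      
                        ┠─────────────────────
                        ┃     September 2021  
                        ┃Mo Tu We Th Fr Sa Su 
                        ┃       1*  2*  3*  4 
                        ┃ 6  7  8  9* 10 11 12
            ┏━━━━━━━━━━━┃13* 14 15 16 17 18 19
            ┃ CircuitBoa┃20 21 22 23 24 25 26 
            ┠───────────┃27 28 29 30*         
            ┃   0 1 2 3 ┗━━━━━━━━━━━━━━━━━━━━━
            ┃0  [.]                  ┃        
            ┃                        ┃        
            ┃1                   R   ┃        
            ┃                        ┃        
            ┃2                       ┃        
            ┃                        ┃        


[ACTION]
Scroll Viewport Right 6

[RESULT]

                                              
                  ┏━━━━━━━━━━━━━━━━━━━━━━━┓   
                  ┃ CalendarWidget        ┃   
                  ┠───────────────────────┨   
                  ┃     September 2021    ┃   
                  ┃Mo Tu We Th Fr Sa Su   ┃   
                  ┃       1*  2*  3*  4  5┃   
                  ┃ 6  7  8  9* 10 11 12  ┃   
      ┏━━━━━━━━━━━┃13* 14 15 16 17 18 19  ┃   
      ┃ CircuitBoa┃20 21 22 23 24 25 26   ┃   
      ┠───────────┃27 28 29 30*           ┃   
      ┃   0 1 2 3 ┗━━━━━━━━━━━━━━━━━━━━━━━┛   
      ┃0  [.]                  ┃              
      ┃                        ┃              
      ┃1                   R   ┃              
      ┃                        ┃              
      ┃2                       ┃              
      ┃                        ┃              


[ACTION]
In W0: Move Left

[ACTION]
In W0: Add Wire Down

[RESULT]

                                              
                  ┏━━━━━━━━━━━━━━━━━━━━━━━┓   
                  ┃ CalendarWidget        ┃   
                  ┠───────────────────────┨   
                  ┃     September 2021    ┃   
                  ┃Mo Tu We Th Fr Sa Su   ┃   
                  ┃       1*  2*  3*  4  5┃   
                  ┃ 6  7  8  9* 10 11 12  ┃   
      ┏━━━━━━━━━━━┃13* 14 15 16 17 18 19  ┃   
      ┃ CircuitBoa┃20 21 22 23 24 25 26   ┃   
      ┠───────────┃27 28 29 30*           ┃   
      ┃   0 1 2 3 ┗━━━━━━━━━━━━━━━━━━━━━━━┛   
      ┃0  [.]                  ┃              
      ┃    │                   ┃              
      ┃1   ·               R   ┃              
      ┃                        ┃              
      ┃2                       ┃              
      ┃                        ┃              


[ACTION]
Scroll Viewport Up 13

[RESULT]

                                              
                                              
                                              
                                              
                                              
                                              
                  ┏━━━━━━━━━━━━━━━━━━━━━━━┓   
                  ┃ CalendarWidget        ┃   
                  ┠───────────────────────┨   
                  ┃     September 2021    ┃   
                  ┃Mo Tu We Th Fr Sa Su   ┃   
                  ┃       1*  2*  3*  4  5┃   
                  ┃ 6  7  8  9* 10 11 12  ┃   
      ┏━━━━━━━━━━━┃13* 14 15 16 17 18 19  ┃   
      ┃ CircuitBoa┃20 21 22 23 24 25 26   ┃   
      ┠───────────┃27 28 29 30*           ┃   
      ┃   0 1 2 3 ┗━━━━━━━━━━━━━━━━━━━━━━━┛   
      ┃0  [.]                  ┃              


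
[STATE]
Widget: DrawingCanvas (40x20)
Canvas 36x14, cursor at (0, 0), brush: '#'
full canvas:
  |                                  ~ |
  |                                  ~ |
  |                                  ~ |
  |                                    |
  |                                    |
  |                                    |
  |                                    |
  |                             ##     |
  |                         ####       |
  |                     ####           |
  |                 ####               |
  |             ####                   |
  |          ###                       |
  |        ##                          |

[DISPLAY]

+                                 ~     
                                  ~     
                                  ~     
                                        
                                        
                                        
                                        
                             ##         
                         ####           
                     ####               
                 ####                   
             ####                       
          ###                           
        ##                              
                                        
                                        
                                        
                                        
                                        
                                        


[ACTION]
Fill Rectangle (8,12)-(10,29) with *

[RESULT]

+                                 ~     
                                  ~     
                                  ~     
                                        
                                        
                                        
                                        
                             ##         
            ******************          
            ******************          
            ******************          
             ####                       
          ###                           
        ##                              
                                        
                                        
                                        
                                        
                                        
                                        


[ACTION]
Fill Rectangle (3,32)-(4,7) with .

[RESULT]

+                                 ~     
                                  ~     
                                  ~     
       ..........................       
       ..........................       
                                        
                                        
                             ##         
            ******************          
            ******************          
            ******************          
             ####                       
          ###                           
        ##                              
                                        
                                        
                                        
                                        
                                        
                                        


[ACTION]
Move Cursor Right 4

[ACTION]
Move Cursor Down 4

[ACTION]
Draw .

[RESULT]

                                  ~     
                                  ~     
                                  ~     
       ..........................       
    .  ..........................       
                                        
                                        
                             ##         
            ******************          
            ******************          
            ******************          
             ####                       
          ###                           
        ##                              
                                        
                                        
                                        
                                        
                                        
                                        


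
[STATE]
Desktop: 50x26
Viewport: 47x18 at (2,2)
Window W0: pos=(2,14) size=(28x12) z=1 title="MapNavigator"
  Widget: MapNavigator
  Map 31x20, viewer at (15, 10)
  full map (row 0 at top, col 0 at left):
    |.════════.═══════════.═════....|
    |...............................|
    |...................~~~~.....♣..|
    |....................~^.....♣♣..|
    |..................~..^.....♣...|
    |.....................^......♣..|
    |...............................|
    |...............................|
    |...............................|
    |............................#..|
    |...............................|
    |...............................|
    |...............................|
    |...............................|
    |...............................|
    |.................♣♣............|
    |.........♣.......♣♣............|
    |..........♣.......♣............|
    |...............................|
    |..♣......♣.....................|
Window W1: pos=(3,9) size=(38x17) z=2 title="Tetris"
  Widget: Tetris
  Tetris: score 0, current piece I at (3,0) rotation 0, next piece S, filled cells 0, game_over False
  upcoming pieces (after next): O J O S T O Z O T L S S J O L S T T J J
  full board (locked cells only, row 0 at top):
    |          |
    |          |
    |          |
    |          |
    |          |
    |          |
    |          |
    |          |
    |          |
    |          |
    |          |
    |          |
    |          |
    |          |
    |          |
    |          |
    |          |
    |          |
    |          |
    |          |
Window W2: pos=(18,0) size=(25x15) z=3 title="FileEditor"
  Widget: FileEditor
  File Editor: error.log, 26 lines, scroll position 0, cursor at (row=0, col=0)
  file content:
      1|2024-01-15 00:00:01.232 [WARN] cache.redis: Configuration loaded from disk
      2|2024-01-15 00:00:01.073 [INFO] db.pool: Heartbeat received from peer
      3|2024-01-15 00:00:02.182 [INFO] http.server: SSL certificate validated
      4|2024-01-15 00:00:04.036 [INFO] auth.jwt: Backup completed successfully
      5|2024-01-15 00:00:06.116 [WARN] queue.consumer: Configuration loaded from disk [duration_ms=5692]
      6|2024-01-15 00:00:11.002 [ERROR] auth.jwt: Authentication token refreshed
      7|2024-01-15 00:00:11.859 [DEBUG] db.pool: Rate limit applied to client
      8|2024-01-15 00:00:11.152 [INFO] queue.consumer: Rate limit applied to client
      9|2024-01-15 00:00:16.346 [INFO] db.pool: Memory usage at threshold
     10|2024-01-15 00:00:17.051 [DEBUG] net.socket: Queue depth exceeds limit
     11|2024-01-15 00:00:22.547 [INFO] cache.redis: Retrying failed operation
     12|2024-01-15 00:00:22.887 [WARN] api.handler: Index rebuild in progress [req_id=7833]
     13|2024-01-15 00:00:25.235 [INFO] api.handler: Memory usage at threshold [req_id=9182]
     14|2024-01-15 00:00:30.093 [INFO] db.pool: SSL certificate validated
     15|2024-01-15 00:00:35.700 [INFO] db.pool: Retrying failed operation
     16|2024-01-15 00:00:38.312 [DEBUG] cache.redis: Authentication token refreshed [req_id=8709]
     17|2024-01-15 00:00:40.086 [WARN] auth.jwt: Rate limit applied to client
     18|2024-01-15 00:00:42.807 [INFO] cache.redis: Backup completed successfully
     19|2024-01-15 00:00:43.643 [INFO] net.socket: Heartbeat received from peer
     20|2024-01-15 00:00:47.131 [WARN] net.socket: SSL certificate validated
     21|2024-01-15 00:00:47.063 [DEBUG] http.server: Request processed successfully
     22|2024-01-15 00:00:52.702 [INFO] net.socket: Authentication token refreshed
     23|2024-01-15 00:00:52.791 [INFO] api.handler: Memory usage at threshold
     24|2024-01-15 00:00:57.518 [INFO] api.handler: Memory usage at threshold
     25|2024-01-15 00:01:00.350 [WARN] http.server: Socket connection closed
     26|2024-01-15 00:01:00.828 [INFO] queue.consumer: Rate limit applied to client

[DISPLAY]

                ┠───────────────────────┨      
                ┃█024-01-15 00:00:01.23▲┃      
                ┃2024-01-15 00:00:01.07█┃      
                ┃2024-01-15 00:00:02.18░┃      
                ┃2024-01-15 00:00:04.03░┃      
                ┃2024-01-15 00:00:06.11░┃      
                ┃2024-01-15 00:00:11.00░┃      
 ┏━━━━━━━━━━━━━━┃2024-01-15 00:00:11.85░┃      
 ┃ Tetris       ┃2024-01-15 00:00:11.15░┃      
 ┠──────────────┃2024-01-15 00:00:16.34░┃      
 ┃          │Nex┃2024-01-15 00:00:17.05░┃      
 ┃          │ ░░┃2024-01-15 00:00:22.54▼┃      
┏┃          │░░ ┗━━━━━━━━━━━━━━━━━━━━━━━┛      
┃┃          │                         ┃        
┠┃          │                         ┃        
┃┃          │                         ┃        
┃┃          │Score:                   ┃        
┃┃          │0                        ┃        


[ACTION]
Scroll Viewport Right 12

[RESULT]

               ┠───────────────────────┨       
               ┃█024-01-15 00:00:01.23▲┃       
               ┃2024-01-15 00:00:01.07█┃       
               ┃2024-01-15 00:00:02.18░┃       
               ┃2024-01-15 00:00:04.03░┃       
               ┃2024-01-15 00:00:06.11░┃       
               ┃2024-01-15 00:00:11.00░┃       
┏━━━━━━━━━━━━━━┃2024-01-15 00:00:11.85░┃       
┃ Tetris       ┃2024-01-15 00:00:11.15░┃       
┠──────────────┃2024-01-15 00:00:16.34░┃       
┃          │Nex┃2024-01-15 00:00:17.05░┃       
┃          │ ░░┃2024-01-15 00:00:22.54▼┃       
┃          │░░ ┗━━━━━━━━━━━━━━━━━━━━━━━┛       
┃          │                         ┃         
┃          │                         ┃         
┃          │                         ┃         
┃          │Score:                   ┃         
┃          │0                        ┃         


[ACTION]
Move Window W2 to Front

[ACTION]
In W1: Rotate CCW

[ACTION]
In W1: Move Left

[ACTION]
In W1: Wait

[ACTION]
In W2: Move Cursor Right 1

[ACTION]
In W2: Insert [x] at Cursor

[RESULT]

               ┠───────────────────────┨       
               ┃2x█24-01-15 00:00:01.2▲┃       
               ┃2024-01-15 00:00:01.07█┃       
               ┃2024-01-15 00:00:02.18░┃       
               ┃2024-01-15 00:00:04.03░┃       
               ┃2024-01-15 00:00:06.11░┃       
               ┃2024-01-15 00:00:11.00░┃       
┏━━━━━━━━━━━━━━┃2024-01-15 00:00:11.85░┃       
┃ Tetris       ┃2024-01-15 00:00:11.15░┃       
┠──────────────┃2024-01-15 00:00:16.34░┃       
┃          │Nex┃2024-01-15 00:00:17.05░┃       
┃          │ ░░┃2024-01-15 00:00:22.54▼┃       
┃          │░░ ┗━━━━━━━━━━━━━━━━━━━━━━━┛       
┃          │                         ┃         
┃          │                         ┃         
┃          │                         ┃         
┃          │Score:                   ┃         
┃          │0                        ┃         


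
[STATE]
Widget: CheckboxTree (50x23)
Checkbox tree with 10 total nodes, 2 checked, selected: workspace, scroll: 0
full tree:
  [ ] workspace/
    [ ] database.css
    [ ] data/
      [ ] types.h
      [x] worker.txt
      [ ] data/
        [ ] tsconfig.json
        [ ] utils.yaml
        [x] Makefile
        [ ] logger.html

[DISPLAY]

>[-] workspace/                                   
   [ ] database.css                               
   [-] data/                                      
     [ ] types.h                                  
     [x] worker.txt                               
     [-] data/                                    
       [ ] tsconfig.json                          
       [ ] utils.yaml                             
       [x] Makefile                               
       [ ] logger.html                            
                                                  
                                                  
                                                  
                                                  
                                                  
                                                  
                                                  
                                                  
                                                  
                                                  
                                                  
                                                  
                                                  


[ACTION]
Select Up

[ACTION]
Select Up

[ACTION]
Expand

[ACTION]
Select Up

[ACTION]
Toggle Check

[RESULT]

>[x] workspace/                                   
   [x] database.css                               
   [x] data/                                      
     [x] types.h                                  
     [x] worker.txt                               
     [x] data/                                    
       [x] tsconfig.json                          
       [x] utils.yaml                             
       [x] Makefile                               
       [x] logger.html                            
                                                  
                                                  
                                                  
                                                  
                                                  
                                                  
                                                  
                                                  
                                                  
                                                  
                                                  
                                                  
                                                  


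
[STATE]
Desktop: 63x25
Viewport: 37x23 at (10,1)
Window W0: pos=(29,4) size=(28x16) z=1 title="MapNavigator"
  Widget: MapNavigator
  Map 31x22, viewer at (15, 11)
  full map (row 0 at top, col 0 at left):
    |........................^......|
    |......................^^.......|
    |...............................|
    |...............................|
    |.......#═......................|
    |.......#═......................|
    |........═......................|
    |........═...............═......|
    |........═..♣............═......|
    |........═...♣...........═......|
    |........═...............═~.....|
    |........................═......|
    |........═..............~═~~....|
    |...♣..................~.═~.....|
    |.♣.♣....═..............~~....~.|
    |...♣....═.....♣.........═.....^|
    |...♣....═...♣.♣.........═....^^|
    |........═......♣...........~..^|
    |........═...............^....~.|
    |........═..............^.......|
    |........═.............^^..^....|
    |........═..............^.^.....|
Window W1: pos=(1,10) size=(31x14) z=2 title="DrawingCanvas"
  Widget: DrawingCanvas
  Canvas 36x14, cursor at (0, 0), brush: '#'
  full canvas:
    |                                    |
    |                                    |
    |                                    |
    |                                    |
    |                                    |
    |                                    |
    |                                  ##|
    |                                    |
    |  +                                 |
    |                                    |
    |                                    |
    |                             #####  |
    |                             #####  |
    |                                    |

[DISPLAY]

                                     
                                     
                                     
                   ┏━━━━━━━━━━━━━━━━━
                   ┃ MapNavigator    
                   ┠─────────────────
                   ┃.....#═..........
                   ┃......═..........
                   ┃......═..........
━━━━━━━━━━━━━━━━━━━━━┓....═..♣.......
Canvas               ┃....═...♣......
─────────────────────┨....═..........
                     ┃...........@...
                     ┃....═..........
                     ┃...............
                     ┃....═..........
                     ┃....═.....♣....
                     ┃....═...♣.♣....
                     ┃━━━━━━━━━━━━━━━
                     ┃               
                     ┃               
                     ┃               
━━━━━━━━━━━━━━━━━━━━━┛               


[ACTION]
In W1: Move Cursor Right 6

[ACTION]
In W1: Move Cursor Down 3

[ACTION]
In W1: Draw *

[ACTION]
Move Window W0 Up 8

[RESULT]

                   ┃ MapNavigator    
                   ┠─────────────────
                   ┃.....#═..........
                   ┃......═..........
                   ┃......═..........
                   ┃......═..♣.......
                   ┃......═...♣......
                   ┃......═..........
                   ┃.............@...
━━━━━━━━━━━━━━━━━━━━━┓....═..........
Canvas               ┃...............
─────────────────────┨....═..........
                     ┃....═.....♣....
                     ┃....═...♣.♣....
                     ┃━━━━━━━━━━━━━━━
                     ┃               
                     ┃               
                     ┃               
                     ┃               
                     ┃               
                     ┃               
                     ┃               
━━━━━━━━━━━━━━━━━━━━━┛               


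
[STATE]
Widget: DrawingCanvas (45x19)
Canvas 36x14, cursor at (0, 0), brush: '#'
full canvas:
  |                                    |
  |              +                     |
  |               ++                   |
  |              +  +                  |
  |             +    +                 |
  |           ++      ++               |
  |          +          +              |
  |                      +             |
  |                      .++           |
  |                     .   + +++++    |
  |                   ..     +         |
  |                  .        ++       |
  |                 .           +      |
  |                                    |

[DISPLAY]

+                                            
              +                              
               ++                            
              +  +                           
             +    +                          
           ++      ++                        
          +          +                       
                      +                      
                      .++                    
                     .   + +++++             
                   ..     +                  
                  .        ++                
                 .           +               
                                             
                                             
                                             
                                             
                                             
                                             


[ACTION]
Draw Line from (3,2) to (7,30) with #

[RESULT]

+                                            
              +                              
               ++                            
  ####        +  +                           
      #######+    +                          
           ++#######+                        
          +         #######                  
                      +    ####              
                      .++                    
                     .   + +++++             
                   ..     +                  
                  .        ++                
                 .           +               
                                             
                                             
                                             
                                             
                                             
                                             


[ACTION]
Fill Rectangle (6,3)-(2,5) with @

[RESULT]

+                                            
              +                              
   @@@         ++                            
  #@@@        +  +                           
   @@@#######+    +                          
   @@@     ++#######+                        
   @@@    +         #######                  
                      +    ####              
                      .++                    
                     .   + +++++             
                   ..     +                  
                  .        ++                
                 .           +               
                                             
                                             
                                             
                                             
                                             
                                             


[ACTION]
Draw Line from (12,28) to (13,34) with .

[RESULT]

+                                            
              +                              
   @@@         ++                            
  #@@@        +  +                           
   @@@#######+    +                          
   @@@     ++#######+                        
   @@@    +         #######                  
                      +    ####              
                      .++                    
                     .   + +++++             
                   ..     +                  
                  .        ++                
                 .          ....             
                                ...          
                                             
                                             
                                             
                                             
                                             


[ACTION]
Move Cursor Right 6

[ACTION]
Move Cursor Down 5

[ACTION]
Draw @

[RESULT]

                                             
              +                              
   @@@         ++                            
  #@@@        +  +                           
   @@@#######+    +                          
   @@@@    ++#######+                        
   @@@    +         #######                  
                      +    ####              
                      .++                    
                     .   + +++++             
                   ..     +                  
                  .        ++                
                 .          ....             
                                ...          
                                             
                                             
                                             
                                             
                                             
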